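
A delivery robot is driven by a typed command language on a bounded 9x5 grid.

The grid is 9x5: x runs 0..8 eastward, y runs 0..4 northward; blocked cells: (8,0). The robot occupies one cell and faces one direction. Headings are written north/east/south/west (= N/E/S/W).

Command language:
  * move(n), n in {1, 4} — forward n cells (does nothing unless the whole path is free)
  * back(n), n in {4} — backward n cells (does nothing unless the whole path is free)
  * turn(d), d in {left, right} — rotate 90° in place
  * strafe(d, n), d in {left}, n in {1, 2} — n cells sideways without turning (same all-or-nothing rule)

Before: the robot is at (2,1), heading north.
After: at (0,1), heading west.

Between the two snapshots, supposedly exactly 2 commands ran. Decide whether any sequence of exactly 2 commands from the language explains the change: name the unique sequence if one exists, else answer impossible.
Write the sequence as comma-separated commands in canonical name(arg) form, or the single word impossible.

key: cell and facing (now W) both changed — the 2 commands mix motion and turning
from: at (2,1), heading north
step 1 (strafe(left, 2)): at (0,1), heading north
step 2 (turn(left)): at (0,1), heading west
all 49 alternatives checked — unique.

strafe(left, 2), turn(left)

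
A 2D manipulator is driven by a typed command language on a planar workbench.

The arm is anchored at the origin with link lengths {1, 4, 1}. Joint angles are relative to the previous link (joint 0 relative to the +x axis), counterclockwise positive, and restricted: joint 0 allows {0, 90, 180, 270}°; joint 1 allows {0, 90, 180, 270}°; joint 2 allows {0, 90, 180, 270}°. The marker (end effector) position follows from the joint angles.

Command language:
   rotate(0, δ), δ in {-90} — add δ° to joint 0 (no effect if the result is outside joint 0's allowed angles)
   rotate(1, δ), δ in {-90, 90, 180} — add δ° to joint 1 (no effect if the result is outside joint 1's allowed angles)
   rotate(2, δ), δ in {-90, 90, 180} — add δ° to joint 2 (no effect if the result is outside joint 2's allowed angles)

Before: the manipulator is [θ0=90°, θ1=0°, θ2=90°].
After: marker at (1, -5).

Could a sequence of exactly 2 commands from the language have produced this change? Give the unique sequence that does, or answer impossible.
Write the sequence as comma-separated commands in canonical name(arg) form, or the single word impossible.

initial: [θ0=90°, θ1=0°, θ2=90°]
step 1 (rotate(0, -90)): [θ0=0°, θ1=0°, θ2=90°]
step 2 (rotate(0, -90)): [θ0=270°, θ1=0°, θ2=90°]
uniquely the one of 49 2-step routes that fits.

rotate(0, -90), rotate(0, -90)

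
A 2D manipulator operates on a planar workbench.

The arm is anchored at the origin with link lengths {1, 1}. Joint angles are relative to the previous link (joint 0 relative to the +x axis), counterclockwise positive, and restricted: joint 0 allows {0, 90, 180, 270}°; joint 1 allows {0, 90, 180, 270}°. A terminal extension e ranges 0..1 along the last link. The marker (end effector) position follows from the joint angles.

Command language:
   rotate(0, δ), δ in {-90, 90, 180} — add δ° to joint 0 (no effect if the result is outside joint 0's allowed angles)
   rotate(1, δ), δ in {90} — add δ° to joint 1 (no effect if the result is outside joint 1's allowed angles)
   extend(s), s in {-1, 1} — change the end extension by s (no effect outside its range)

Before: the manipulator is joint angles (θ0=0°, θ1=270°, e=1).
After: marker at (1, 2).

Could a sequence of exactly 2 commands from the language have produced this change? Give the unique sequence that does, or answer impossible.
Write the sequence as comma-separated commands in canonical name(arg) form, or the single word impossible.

begin: joint angles (θ0=0°, θ1=270°, e=1)
step 1 (rotate(1, 90)): joint angles (θ0=0°, θ1=0°, e=1)
step 2 (rotate(1, 90)): joint angles (θ0=0°, θ1=90°, e=1)
all 36 alternatives checked — unique.

rotate(1, 90), rotate(1, 90)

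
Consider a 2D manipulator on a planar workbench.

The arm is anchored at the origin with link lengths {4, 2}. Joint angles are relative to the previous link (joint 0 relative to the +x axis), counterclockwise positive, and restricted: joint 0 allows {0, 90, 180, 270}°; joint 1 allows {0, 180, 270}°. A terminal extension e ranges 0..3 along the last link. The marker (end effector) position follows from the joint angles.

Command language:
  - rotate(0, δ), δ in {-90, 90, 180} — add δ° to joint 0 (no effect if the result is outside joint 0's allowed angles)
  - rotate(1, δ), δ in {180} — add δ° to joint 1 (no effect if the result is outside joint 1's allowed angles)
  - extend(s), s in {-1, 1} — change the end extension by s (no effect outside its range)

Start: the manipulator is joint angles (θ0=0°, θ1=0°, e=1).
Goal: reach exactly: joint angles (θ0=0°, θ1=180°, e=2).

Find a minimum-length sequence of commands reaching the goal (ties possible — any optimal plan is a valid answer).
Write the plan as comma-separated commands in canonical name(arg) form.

t0: joint angles (θ0=0°, θ1=0°, e=1)
step 1 (rotate(1, 180)): joint angles (θ0=0°, θ1=180°, e=1)
step 2 (extend(1)): joint angles (θ0=0°, θ1=180°, e=2)
minimal: 2 command(s), checked below 2.

rotate(1, 180), extend(1)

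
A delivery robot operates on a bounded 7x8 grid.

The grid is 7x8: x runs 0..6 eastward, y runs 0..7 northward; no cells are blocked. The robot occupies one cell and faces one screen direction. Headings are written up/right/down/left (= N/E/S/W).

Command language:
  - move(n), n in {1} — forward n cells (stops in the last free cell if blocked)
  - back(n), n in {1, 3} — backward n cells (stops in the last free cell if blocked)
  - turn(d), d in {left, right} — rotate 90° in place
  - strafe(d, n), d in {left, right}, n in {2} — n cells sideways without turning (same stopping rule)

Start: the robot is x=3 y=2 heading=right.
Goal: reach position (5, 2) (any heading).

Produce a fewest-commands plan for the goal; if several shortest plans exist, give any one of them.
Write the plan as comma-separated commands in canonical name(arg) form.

from: x=3 y=2 heading=right
t=1 turn(left) ⇒ x=3 y=2 heading=up
t=2 strafe(right, 2) ⇒ x=5 y=2 heading=up
no 1-step plan works, so 2 is optimal.

turn(left), strafe(right, 2)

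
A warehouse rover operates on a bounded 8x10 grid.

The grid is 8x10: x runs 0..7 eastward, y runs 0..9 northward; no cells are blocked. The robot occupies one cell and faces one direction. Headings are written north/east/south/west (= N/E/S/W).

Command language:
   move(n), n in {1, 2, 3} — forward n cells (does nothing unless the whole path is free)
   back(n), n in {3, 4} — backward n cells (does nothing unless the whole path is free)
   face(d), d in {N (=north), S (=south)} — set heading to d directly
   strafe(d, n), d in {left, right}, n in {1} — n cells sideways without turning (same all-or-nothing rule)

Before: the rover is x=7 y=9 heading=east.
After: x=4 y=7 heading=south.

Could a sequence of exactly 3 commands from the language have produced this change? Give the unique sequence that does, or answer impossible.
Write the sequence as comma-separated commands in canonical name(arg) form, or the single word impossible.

back(3), face(S), move(2)

key: order matters: swapping back(3) and move(2) lands elsewhere
begin: x=7 y=9 heading=east
1. back(3) → x=4 y=9 heading=east
2. face(S) → x=4 y=9 heading=south
3. move(2) → x=4 y=7 heading=south
all 729 alternatives checked — unique.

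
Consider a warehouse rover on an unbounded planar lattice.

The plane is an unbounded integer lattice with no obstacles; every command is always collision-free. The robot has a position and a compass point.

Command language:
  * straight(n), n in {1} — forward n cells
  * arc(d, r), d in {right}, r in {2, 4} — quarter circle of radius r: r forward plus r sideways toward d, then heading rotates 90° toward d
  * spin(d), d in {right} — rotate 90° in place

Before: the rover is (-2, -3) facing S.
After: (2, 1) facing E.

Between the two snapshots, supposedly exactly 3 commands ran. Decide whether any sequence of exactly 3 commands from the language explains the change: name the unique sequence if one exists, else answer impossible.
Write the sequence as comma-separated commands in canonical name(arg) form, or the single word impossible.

spin(right), spin(right), arc(right, 4)

key: cell and facing (now E) both changed — the 3 commands mix motion and turning
start: (-2, -3) facing S
1. spin(right) → (-2, -3) facing W
2. spin(right) → (-2, -3) facing N
3. arc(right, 4) → (2, 1) facing E
all 64 alternatives checked — unique.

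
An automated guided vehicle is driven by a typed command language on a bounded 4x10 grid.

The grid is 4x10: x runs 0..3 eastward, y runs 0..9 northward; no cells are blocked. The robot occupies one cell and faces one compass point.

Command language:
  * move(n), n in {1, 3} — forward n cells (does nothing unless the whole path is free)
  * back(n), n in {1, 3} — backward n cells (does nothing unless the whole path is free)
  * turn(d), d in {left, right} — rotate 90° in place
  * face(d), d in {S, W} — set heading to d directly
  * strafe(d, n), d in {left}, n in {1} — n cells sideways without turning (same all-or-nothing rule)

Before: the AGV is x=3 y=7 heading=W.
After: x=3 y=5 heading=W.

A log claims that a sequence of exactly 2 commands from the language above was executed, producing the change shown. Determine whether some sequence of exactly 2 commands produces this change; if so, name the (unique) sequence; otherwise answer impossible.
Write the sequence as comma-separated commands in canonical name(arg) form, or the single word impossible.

key: still facing W at the end — nothing in the sequence rotates
start: x=3 y=7 heading=W
[1] after strafe(left, 1): x=3 y=6 heading=W
[2] after strafe(left, 1): x=3 y=5 heading=W
uniquely the one of 81 2-step routes that fits.

strafe(left, 1), strafe(left, 1)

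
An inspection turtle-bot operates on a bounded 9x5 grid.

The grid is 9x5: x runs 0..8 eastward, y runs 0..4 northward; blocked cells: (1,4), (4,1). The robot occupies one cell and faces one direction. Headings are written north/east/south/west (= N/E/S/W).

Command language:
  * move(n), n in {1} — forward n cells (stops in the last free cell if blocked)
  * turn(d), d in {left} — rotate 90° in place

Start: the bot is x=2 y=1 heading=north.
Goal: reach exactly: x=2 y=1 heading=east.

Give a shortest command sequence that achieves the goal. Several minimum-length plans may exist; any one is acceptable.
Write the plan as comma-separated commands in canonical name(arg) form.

turn(left), turn(left), turn(left)

initial: x=2 y=1 heading=north
t=1 turn(left) ⇒ x=2 y=1 heading=west
t=2 turn(left) ⇒ x=2 y=1 heading=south
t=3 turn(left) ⇒ x=2 y=1 heading=east
nothing shorter than 3 reaches the goal.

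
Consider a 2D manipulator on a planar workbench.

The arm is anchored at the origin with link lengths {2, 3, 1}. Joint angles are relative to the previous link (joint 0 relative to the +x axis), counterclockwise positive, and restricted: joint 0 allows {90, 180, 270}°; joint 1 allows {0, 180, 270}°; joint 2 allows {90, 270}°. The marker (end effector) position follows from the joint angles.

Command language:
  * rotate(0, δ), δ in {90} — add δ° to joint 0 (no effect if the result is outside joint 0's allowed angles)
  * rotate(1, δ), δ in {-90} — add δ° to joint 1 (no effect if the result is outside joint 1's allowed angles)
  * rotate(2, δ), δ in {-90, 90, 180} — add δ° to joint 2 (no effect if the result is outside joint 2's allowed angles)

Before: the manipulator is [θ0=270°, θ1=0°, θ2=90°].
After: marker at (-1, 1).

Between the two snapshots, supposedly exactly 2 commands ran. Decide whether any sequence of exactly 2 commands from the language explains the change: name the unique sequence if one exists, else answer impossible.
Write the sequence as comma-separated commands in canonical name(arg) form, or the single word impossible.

rotate(1, -90), rotate(1, -90)

t0: [θ0=270°, θ1=0°, θ2=90°]
step 1 (rotate(1, -90)): [θ0=270°, θ1=270°, θ2=90°]
step 2 (rotate(1, -90)): [θ0=270°, θ1=180°, θ2=90°]
uniquely the one of 25 2-step routes that fits.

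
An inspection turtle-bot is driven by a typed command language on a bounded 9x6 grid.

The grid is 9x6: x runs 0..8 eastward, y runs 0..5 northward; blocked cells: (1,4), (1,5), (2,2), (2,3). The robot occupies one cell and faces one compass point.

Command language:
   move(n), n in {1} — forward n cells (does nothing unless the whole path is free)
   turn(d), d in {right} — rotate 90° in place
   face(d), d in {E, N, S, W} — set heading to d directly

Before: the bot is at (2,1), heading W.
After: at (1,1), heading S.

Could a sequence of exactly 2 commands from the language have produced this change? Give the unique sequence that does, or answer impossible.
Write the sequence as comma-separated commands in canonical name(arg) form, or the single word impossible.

key: running face(S) before move(1) would end elsewhere — order is forced
start: at (2,1), heading W
step 1 (move(1)): at (1,1), heading W
step 2 (face(S)): at (1,1), heading S
no other 2-command option fits: unique.

move(1), face(S)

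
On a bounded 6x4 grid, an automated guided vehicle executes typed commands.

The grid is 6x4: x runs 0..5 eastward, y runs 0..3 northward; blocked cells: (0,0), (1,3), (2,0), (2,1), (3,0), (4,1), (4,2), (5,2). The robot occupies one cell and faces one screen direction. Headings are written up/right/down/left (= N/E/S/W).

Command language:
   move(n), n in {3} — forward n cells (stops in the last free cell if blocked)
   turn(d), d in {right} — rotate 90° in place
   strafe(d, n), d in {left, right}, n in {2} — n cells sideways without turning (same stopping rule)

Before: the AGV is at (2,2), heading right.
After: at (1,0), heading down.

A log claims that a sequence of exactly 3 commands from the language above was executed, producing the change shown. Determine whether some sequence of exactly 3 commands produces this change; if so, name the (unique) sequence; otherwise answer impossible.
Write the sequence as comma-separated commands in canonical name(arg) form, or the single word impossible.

all 64 sequences checked — none match.

impossible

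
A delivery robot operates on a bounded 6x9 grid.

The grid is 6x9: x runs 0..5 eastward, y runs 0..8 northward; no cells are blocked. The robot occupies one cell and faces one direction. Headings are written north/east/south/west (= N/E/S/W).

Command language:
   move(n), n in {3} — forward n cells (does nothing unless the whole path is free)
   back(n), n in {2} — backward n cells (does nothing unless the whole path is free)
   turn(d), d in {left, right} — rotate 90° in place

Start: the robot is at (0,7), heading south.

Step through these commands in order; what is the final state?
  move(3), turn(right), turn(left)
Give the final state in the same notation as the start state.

start: at (0,7), heading south
1. move(3) → at (0,4), heading south
2. turn(right) → at (0,4), heading west
3. turn(left) → at (0,4), heading south

at (0,4), heading south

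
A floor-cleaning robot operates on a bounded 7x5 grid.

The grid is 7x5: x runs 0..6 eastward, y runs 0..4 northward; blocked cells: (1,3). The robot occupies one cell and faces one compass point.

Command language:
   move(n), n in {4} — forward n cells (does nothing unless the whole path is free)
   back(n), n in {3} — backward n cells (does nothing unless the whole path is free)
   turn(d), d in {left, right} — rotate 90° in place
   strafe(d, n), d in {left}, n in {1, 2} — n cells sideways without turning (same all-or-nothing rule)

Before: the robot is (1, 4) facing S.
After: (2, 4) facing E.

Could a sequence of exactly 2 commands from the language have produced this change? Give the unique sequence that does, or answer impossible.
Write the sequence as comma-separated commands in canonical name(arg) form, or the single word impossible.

key: order matters: swapping strafe(left, 1) and turn(left) lands elsewhere
from: (1, 4) facing S
[1] after strafe(left, 1): (2, 4) facing S
[2] after turn(left): (2, 4) facing E
all 36 alternatives checked — unique.

strafe(left, 1), turn(left)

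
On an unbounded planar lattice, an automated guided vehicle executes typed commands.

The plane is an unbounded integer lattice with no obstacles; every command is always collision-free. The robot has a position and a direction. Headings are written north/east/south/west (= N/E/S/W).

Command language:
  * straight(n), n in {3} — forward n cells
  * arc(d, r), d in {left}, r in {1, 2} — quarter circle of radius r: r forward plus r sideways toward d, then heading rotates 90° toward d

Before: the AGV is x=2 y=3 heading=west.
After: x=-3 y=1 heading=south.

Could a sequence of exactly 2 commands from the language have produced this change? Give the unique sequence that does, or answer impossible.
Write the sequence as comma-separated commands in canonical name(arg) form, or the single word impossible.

straight(3), arc(left, 2)

key: running arc(left, 2) before straight(3) would end elsewhere — order is forced
start: x=2 y=3 heading=west
t=1 straight(3) ⇒ x=-1 y=3 heading=west
t=2 arc(left, 2) ⇒ x=-3 y=1 heading=south
no rival 2-sequence matches.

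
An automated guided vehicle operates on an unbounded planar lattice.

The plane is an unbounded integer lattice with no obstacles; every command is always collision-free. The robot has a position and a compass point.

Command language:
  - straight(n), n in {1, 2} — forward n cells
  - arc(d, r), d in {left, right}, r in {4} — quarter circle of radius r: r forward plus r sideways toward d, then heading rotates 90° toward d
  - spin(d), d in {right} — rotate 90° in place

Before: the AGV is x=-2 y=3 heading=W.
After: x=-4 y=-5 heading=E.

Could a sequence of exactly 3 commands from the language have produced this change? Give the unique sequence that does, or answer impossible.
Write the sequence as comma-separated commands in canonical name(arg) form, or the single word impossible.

key: order matters: swapping straight(2) and arc(left, 4) lands elsewhere
start: x=-2 y=3 heading=W
step 1 (straight(2)): x=-4 y=3 heading=W
step 2 (arc(left, 4)): x=-8 y=-1 heading=S
step 3 (arc(left, 4)): x=-4 y=-5 heading=E
no other 3-command option fits: unique.

straight(2), arc(left, 4), arc(left, 4)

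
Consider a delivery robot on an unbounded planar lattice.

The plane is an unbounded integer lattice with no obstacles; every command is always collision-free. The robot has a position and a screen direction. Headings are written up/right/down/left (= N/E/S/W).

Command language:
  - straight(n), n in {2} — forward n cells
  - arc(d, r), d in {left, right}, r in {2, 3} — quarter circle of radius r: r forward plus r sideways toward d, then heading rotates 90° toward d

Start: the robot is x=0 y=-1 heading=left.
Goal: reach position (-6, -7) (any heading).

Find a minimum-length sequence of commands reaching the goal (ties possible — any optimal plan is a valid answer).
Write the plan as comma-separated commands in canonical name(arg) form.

arc(left, 3), arc(right, 3)

initial: x=0 y=-1 heading=left
1. arc(left, 3) → x=-3 y=-4 heading=down
2. arc(right, 3) → x=-6 y=-7 heading=left
no 1-step plan works, so 2 is optimal.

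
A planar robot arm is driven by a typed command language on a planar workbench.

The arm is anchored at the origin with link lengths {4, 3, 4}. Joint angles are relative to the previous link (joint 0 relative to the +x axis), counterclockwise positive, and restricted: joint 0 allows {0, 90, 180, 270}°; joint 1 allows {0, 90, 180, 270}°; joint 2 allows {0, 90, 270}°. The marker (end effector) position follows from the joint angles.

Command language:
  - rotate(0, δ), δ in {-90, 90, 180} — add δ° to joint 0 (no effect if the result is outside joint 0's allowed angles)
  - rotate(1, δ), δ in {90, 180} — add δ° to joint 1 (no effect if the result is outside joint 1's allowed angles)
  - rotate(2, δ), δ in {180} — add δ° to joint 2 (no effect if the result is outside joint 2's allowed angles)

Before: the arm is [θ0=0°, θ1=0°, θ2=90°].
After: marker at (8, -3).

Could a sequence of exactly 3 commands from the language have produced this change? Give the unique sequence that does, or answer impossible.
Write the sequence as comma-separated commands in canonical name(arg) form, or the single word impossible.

rotate(1, 90), rotate(1, 90), rotate(1, 90)

t0: [θ0=0°, θ1=0°, θ2=90°]
t=1 rotate(1, 90) ⇒ [θ0=0°, θ1=90°, θ2=90°]
t=2 rotate(1, 90) ⇒ [θ0=0°, θ1=180°, θ2=90°]
t=3 rotate(1, 90) ⇒ [θ0=0°, θ1=270°, θ2=90°]
no rival 3-sequence matches.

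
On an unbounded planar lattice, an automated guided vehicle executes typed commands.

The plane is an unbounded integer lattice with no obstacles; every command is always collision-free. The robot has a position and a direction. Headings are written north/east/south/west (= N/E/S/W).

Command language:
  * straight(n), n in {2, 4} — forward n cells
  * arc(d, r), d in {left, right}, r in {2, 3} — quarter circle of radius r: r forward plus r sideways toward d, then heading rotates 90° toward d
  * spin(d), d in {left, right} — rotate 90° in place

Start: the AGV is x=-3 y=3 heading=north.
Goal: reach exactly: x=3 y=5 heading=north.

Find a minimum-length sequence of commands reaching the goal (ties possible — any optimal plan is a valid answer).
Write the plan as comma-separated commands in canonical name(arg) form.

from: x=-3 y=3 heading=north
[1] after arc(right, 2): x=-1 y=5 heading=east
[2] after straight(4): x=3 y=5 heading=east
[3] after spin(left): x=3 y=5 heading=north
nothing shorter than 3 reaches the goal.

arc(right, 2), straight(4), spin(left)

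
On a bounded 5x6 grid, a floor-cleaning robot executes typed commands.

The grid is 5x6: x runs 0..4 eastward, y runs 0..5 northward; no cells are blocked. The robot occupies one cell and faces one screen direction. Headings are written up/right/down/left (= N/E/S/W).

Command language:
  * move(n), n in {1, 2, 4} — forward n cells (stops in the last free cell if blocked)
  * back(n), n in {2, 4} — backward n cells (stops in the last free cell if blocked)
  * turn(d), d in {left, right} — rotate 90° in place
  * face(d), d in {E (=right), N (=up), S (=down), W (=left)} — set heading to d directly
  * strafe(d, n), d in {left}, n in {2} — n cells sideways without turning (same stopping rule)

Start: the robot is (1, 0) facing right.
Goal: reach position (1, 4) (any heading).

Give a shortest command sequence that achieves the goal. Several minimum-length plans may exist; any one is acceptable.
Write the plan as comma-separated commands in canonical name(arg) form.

start: (1, 0) facing right
step 1 (strafe(left, 2)): (1, 2) facing right
step 2 (strafe(left, 2)): (1, 4) facing right
nothing shorter than 2 reaches the goal.

strafe(left, 2), strafe(left, 2)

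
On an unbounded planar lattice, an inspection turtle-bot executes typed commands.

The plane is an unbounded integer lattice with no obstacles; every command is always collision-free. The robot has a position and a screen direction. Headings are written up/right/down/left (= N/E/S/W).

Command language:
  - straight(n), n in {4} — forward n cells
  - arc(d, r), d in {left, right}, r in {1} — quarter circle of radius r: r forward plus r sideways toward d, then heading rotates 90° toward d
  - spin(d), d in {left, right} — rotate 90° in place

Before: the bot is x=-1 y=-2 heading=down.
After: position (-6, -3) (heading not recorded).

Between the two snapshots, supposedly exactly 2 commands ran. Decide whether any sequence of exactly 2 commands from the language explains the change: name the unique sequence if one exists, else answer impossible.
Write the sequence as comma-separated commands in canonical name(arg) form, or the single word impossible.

arc(right, 1), straight(4)

key: order matters: swapping arc(right, 1) and straight(4) lands elsewhere
begin: x=-1 y=-2 heading=down
1. arc(right, 1) → x=-2 y=-3 heading=left
2. straight(4) → x=-6 y=-3 heading=left
no other 2-command option fits: unique.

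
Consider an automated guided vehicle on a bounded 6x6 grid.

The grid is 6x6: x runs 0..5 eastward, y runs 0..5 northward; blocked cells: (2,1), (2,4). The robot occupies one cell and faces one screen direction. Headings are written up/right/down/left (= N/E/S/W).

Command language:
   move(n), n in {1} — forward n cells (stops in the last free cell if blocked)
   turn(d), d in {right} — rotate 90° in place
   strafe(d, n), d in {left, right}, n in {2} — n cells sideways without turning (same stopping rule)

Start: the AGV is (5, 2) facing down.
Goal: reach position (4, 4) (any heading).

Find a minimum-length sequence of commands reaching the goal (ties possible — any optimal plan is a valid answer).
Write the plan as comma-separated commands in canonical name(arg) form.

turn(right), strafe(right, 2), move(1)

t0: (5, 2) facing down
t=1 turn(right) ⇒ (5, 2) facing left
t=2 strafe(right, 2) ⇒ (5, 4) facing left
t=3 move(1) ⇒ (4, 4) facing left
minimal: 3 command(s), checked below 3.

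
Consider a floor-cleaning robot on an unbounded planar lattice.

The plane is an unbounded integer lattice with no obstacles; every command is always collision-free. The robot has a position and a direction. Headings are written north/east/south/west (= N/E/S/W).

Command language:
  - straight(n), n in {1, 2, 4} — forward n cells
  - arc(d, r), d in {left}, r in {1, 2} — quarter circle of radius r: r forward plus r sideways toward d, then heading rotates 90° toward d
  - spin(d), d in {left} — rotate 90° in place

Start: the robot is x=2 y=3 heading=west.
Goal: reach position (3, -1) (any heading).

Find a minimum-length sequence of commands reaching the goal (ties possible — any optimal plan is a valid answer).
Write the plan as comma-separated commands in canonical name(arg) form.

arc(left, 1), straight(1), arc(left, 2)

from: x=2 y=3 heading=west
1. arc(left, 1) → x=1 y=2 heading=south
2. straight(1) → x=1 y=1 heading=south
3. arc(left, 2) → x=3 y=-1 heading=east
minimal: 3 command(s), checked below 3.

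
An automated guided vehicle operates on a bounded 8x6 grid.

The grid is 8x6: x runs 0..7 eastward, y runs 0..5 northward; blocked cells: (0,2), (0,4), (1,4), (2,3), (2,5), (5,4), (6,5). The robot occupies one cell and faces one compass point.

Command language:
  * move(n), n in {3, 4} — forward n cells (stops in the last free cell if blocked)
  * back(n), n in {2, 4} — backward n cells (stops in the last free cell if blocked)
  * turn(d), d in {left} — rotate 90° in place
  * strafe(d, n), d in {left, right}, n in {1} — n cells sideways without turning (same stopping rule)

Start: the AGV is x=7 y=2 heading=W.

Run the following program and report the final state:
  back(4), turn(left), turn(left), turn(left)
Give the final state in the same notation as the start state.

x=7 y=2 heading=N

initial: x=7 y=2 heading=W
t=1 back(4) ⇒ x=7 y=2 heading=W
t=2 turn(left) ⇒ x=7 y=2 heading=S
t=3 turn(left) ⇒ x=7 y=2 heading=E
t=4 turn(left) ⇒ x=7 y=2 heading=N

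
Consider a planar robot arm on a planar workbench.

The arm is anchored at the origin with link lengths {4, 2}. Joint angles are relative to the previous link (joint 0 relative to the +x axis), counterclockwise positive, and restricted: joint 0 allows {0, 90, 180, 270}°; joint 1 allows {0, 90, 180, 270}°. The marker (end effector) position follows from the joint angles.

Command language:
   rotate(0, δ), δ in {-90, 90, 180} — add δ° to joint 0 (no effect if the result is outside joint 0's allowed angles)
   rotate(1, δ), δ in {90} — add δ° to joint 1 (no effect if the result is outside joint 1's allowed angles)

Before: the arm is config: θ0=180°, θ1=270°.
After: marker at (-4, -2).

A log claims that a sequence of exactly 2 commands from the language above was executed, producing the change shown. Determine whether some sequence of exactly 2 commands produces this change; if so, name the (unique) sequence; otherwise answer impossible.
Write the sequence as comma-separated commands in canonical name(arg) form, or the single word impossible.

start: config: θ0=180°, θ1=270°
1. rotate(1, 90) → config: θ0=180°, θ1=0°
2. rotate(1, 90) → config: θ0=180°, θ1=90°
uniquely the one of 16 2-step routes that fits.

rotate(1, 90), rotate(1, 90)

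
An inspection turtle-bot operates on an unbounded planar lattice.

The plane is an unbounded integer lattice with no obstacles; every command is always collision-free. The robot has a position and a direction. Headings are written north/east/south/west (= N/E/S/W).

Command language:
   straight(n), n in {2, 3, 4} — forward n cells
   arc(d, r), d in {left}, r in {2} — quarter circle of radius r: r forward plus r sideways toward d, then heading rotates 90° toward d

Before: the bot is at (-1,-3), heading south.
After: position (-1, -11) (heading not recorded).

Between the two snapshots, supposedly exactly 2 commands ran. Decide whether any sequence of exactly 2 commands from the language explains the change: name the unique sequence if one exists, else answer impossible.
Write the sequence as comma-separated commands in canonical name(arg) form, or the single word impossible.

begin: at (-1,-3), heading south
t=1 straight(4) ⇒ at (-1,-7), heading south
t=2 straight(4) ⇒ at (-1,-11), heading south
no other 2-command option fits: unique.

straight(4), straight(4)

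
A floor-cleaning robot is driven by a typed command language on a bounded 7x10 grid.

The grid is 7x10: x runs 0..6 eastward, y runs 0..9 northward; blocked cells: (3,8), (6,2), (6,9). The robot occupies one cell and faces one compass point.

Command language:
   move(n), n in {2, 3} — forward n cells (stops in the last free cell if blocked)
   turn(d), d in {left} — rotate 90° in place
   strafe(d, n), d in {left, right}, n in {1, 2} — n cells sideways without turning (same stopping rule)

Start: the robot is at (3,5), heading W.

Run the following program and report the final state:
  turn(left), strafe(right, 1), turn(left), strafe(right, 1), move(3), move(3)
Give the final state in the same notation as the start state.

at (6,4), heading E

initial: at (3,5), heading W
[1] after turn(left): at (3,5), heading S
[2] after strafe(right, 1): at (2,5), heading S
[3] after turn(left): at (2,5), heading E
[4] after strafe(right, 1): at (2,4), heading E
[5] after move(3): at (5,4), heading E
[6] after move(3): at (6,4), heading E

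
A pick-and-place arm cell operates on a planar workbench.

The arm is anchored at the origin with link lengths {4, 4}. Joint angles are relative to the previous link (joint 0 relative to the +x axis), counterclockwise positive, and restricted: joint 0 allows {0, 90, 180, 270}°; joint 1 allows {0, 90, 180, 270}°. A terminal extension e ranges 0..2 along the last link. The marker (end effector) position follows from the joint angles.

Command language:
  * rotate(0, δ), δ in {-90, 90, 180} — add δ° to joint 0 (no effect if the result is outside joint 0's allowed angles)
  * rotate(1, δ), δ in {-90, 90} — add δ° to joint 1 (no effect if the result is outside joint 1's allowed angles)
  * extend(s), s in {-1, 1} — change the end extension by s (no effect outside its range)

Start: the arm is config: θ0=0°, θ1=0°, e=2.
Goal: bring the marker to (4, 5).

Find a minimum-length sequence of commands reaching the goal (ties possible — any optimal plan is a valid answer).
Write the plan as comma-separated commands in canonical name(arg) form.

extend(-1), rotate(1, 90)

begin: config: θ0=0°, θ1=0°, e=2
1. extend(-1) → config: θ0=0°, θ1=0°, e=1
2. rotate(1, 90) → config: θ0=0°, θ1=90°, e=1
nothing shorter than 2 reaches the goal.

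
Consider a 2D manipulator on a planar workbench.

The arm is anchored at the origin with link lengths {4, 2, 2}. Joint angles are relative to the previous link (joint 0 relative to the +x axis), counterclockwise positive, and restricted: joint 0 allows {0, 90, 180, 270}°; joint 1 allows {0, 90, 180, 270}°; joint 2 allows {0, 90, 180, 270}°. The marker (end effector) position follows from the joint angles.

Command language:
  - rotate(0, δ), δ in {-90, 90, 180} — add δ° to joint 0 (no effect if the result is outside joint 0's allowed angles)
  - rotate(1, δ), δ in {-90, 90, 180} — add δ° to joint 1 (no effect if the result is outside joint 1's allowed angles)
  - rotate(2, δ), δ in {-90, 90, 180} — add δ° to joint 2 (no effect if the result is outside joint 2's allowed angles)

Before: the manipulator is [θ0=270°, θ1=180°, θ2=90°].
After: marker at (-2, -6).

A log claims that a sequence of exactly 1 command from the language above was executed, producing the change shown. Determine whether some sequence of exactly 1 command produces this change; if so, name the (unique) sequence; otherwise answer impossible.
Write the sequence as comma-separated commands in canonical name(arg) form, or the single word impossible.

rotate(1, 90)

from: [θ0=270°, θ1=180°, θ2=90°]
1. rotate(1, 90) → [θ0=270°, θ1=270°, θ2=90°]
uniquely the one of 9 1-step routes that fits.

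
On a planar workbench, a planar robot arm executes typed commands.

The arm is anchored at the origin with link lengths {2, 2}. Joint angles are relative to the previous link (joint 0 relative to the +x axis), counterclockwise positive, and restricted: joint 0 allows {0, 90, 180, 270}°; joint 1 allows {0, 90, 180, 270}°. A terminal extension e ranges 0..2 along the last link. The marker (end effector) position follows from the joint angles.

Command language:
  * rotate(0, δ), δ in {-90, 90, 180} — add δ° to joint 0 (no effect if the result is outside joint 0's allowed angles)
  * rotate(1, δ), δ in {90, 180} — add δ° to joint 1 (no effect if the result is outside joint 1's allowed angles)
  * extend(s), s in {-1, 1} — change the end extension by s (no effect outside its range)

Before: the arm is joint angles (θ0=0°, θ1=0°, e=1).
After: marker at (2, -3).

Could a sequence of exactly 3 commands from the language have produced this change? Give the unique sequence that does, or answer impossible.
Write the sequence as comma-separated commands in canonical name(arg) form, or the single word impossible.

from: joint angles (θ0=0°, θ1=0°, e=1)
t=1 rotate(1, 90) ⇒ joint angles (θ0=0°, θ1=90°, e=1)
t=2 rotate(1, 90) ⇒ joint angles (θ0=0°, θ1=180°, e=1)
t=3 rotate(1, 90) ⇒ joint angles (θ0=0°, θ1=270°, e=1)
all 343 alternatives checked — unique.

rotate(1, 90), rotate(1, 90), rotate(1, 90)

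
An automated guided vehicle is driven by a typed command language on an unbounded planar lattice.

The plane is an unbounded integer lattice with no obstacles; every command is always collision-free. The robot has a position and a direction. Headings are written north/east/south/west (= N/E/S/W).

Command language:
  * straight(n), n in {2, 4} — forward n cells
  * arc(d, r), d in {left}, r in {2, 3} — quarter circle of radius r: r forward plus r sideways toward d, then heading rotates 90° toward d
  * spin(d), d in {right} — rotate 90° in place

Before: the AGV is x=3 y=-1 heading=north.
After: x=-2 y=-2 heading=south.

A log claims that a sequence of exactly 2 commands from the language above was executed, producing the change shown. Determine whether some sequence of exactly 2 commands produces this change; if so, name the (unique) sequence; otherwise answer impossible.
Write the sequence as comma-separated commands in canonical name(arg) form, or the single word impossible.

key: position moved to (-2,-2) AND the heading swung to S — translation plus rotation needed
from: x=3 y=-1 heading=north
1. arc(left, 2) → x=1 y=1 heading=west
2. arc(left, 3) → x=-2 y=-2 heading=south
no other 2-command option fits: unique.

arc(left, 2), arc(left, 3)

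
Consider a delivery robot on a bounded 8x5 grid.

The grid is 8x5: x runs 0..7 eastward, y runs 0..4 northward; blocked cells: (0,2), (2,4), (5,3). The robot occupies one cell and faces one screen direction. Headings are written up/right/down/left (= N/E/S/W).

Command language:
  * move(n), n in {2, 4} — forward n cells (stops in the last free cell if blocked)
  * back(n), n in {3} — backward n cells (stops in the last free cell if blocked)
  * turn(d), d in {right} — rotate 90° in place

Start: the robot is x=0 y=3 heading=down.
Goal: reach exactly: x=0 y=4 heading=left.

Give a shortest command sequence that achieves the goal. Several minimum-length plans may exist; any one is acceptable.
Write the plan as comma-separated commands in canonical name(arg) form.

back(3), turn(right)

start: x=0 y=3 heading=down
step 1 (back(3)): x=0 y=4 heading=down
step 2 (turn(right)): x=0 y=4 heading=left
no 1-step plan works, so 2 is optimal.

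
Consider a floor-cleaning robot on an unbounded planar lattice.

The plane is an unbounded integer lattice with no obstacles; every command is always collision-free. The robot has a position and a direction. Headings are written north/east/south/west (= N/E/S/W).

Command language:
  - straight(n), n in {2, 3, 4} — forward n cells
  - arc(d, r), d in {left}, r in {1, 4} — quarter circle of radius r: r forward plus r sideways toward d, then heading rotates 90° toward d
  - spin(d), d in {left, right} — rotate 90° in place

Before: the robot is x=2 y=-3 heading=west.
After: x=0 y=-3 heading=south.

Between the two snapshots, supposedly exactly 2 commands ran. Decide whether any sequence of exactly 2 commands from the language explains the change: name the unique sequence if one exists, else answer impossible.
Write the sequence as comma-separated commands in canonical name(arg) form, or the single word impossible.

key: position moved to (0,-3) AND the heading swung to S — translation plus rotation needed
t0: x=2 y=-3 heading=west
[1] after straight(2): x=0 y=-3 heading=west
[2] after spin(left): x=0 y=-3 heading=south
no rival 2-sequence matches.

straight(2), spin(left)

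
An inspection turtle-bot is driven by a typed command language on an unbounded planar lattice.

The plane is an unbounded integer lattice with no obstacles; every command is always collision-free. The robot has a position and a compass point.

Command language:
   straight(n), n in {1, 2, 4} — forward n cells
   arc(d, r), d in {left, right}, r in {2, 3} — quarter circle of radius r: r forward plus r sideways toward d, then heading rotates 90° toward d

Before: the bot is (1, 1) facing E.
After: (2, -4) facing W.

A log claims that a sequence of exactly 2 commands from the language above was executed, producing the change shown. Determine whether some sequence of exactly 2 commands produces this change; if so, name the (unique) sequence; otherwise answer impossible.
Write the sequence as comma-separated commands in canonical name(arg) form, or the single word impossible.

arc(right, 3), arc(right, 2)

key: cell and facing (now W) both changed — the 2 commands mix motion and turning
t0: (1, 1) facing E
t=1 arc(right, 3) ⇒ (4, -2) facing S
t=2 arc(right, 2) ⇒ (2, -4) facing W
no rival 2-sequence matches.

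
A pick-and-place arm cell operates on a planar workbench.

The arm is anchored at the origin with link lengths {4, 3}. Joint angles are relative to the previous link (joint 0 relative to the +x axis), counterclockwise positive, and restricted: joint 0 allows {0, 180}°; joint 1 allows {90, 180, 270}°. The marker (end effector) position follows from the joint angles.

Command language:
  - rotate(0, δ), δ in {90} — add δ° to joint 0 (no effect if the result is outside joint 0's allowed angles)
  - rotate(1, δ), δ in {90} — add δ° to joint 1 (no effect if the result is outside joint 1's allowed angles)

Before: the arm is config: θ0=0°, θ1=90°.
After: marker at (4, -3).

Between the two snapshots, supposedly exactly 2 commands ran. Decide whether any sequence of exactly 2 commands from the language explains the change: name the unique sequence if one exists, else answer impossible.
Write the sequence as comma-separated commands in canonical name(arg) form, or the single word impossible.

rotate(1, 90), rotate(1, 90)

t0: config: θ0=0°, θ1=90°
1. rotate(1, 90) → config: θ0=0°, θ1=180°
2. rotate(1, 90) → config: θ0=0°, θ1=270°
all 4 alternatives checked — unique.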